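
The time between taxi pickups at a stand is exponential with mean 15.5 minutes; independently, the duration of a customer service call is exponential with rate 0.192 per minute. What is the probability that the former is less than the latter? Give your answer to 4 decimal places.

0.2515

λ_1 = 1/15.5 = 0.0645161, λ_2 = 0.192.
For independent exponentials, P(the former < the latter) = λ_1/(λ_1+λ_2) = 0.0645161/0.256516 ≈ 0.2515.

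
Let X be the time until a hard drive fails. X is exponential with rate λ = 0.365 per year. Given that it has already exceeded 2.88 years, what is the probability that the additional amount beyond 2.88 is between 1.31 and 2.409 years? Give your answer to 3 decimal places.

0.205

Memoryless: the residual past 2.88 is again Exp(λ).
P(1.31 < residual < 2.409) = e^(−λ·1.31) − e^(−λ·2.409) = 0.61993 − 0.41508 ≈ 0.205.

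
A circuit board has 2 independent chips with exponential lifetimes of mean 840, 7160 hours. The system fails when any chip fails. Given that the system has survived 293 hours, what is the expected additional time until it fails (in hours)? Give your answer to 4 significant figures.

751.8

First-failure rate Σλ = 1/840 + 1/7160 = 0.00133014.
By memorylessness the expected residual is 1/Σλ = 751.8 hours, regardless of the 293 already elapsed.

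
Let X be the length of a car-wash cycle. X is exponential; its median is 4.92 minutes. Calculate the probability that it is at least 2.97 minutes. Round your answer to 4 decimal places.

For an exponential, median = ln(2)/λ, so λ = ln 2 / 4.92 = 0.140884 per minute.
P(X > 2.97) = e^(−λ·2.97) = e^(−0.41842) ≈ 0.6581.

0.6581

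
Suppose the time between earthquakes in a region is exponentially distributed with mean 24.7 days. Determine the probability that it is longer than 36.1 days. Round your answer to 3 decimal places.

0.232

The rate is λ = 1/24.7 = 0.0404858 per day.
P(X > 36.1) = e^(−λ·36.1) = e^(−1.4615) ≈ 0.232.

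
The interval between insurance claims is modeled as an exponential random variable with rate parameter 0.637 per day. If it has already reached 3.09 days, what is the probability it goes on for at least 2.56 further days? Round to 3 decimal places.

0.196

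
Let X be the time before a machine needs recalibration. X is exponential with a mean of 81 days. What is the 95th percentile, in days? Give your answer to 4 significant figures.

The rate is λ = 1/81 = 0.0123457 per day.
Set 1 − e^(−λt) = 0.95, so t = −ln(0.05)/λ = 2.9957/0.0123457 ≈ 242.654 days.

242.7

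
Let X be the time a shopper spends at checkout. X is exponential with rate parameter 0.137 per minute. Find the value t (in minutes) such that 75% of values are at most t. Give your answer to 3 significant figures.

Set 1 − e^(−λt) = 0.75, so t = −ln(0.25)/λ = 1.3863/0.137 ≈ 10.1189 minutes.

10.1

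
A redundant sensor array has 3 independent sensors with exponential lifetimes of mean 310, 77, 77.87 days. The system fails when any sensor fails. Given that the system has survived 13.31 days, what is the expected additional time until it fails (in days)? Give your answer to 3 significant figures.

34.4

First-failure rate Σλ = 1/310 + 1/77 + 1/77.87 = 0.0290547.
By memorylessness the expected residual is 1/Σλ = 34.4178 days, regardless of the 13.31 already elapsed.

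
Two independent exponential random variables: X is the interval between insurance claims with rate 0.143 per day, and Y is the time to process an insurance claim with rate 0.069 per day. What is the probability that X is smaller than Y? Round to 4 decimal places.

0.6745

λ_1 = 0.143, λ_2 = 0.069.
For independent exponentials, P(X < Y) = λ_1/(λ_1+λ_2) = 0.143/0.212 ≈ 0.6745.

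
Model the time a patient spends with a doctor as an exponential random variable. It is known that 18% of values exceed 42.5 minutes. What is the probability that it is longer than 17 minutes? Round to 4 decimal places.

0.5036

e^(−λ·42.5) = 0.18 ⇒ λ = −ln(0.18)/42.5 = 0.0403482.
P(X > 17) = e^(−0.0403482·17) = e^(−0.68592) ≈ 0.5036.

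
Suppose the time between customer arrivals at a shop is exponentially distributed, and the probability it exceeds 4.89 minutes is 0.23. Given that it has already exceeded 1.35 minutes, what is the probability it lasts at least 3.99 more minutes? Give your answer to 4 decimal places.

From e^(−λ·4.89) = 0.23, λ = −ln(0.23)/4.89 = 0.300547.
Memoryless: P(X > 1.35+3.99 | X > 1.35) = P(X > 3.99) = e^(−0.300547·3.99) ≈ 0.3014.

0.3014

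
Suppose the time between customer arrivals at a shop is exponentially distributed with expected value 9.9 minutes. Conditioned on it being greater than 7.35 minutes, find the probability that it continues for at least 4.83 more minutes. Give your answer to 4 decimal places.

The rate is λ = 1/9.9 = 0.10101 per minute.
By the memoryless property, P(X > 7.35+4.83 | X > 7.35) = P(X > 4.83).
P(X > 4.83) = e^(−0.48788) ≈ 0.6139.

0.6139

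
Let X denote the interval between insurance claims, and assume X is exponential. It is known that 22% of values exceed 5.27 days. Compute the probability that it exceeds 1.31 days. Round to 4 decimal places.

0.6863

e^(−λ·5.27) = 0.22 ⇒ λ = −ln(0.22)/5.27 = 0.287311.
P(X > 1.31) = e^(−0.287311·1.31) = e^(−0.37638) ≈ 0.6863.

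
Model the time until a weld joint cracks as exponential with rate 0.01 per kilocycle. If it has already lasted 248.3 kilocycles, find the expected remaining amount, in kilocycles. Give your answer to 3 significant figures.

100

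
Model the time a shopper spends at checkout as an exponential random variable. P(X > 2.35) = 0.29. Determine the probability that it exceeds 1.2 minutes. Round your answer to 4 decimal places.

e^(−λ·2.35) = 0.29 ⇒ λ = −ln(0.29)/2.35 = 0.526755.
P(X > 1.2) = e^(−0.526755·1.2) = e^(−0.63211) ≈ 0.5315.

0.5315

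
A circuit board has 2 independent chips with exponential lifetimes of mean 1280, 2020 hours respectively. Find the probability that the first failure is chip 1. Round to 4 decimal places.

0.6121

Rates: λ_i = 1/mean_i → 0.00078125, 0.00049505; Σλ = 0.0012763.
P(chip 1 first) = λ_1/Σλ = 0.00078125/0.0012763 ≈ 0.6121.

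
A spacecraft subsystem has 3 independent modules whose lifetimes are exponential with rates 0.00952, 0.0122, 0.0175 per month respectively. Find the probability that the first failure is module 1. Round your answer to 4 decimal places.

0.2427

The time to first failure is exponential with rate Σλ = 0.00952 + 0.0122 + 0.0175 = 0.03922.
P(module 1 first) = λ_1/Σλ = 0.00952/0.03922 ≈ 0.2427.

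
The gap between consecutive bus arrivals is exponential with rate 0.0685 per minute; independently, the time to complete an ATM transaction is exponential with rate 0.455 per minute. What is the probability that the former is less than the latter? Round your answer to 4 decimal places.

λ_1 = 0.0685, λ_2 = 0.455.
For independent exponentials, P(the former < the latter) = λ_1/(λ_1+λ_2) = 0.0685/0.5235 ≈ 0.1309.

0.1309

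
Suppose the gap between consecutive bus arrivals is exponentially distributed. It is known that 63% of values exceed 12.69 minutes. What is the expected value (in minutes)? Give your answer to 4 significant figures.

27.47

e^(−λ·12.69) = 0.63 ⇒ λ = −ln(0.63)/12.69 = 0.0364094.
Mean = 1/λ = 27.4654 minutes.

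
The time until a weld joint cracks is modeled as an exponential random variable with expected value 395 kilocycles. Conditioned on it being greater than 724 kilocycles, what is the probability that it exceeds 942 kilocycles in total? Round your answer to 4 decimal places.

0.5759

The rate is λ = 1/395 = 0.00253165 per kilocycle.
The exponential is memoryless, so the remaining time is again Exp(λ): the condition X > 724 is irrelevant.
P(X > 218) = e^(−0.5519) ≈ 0.5759.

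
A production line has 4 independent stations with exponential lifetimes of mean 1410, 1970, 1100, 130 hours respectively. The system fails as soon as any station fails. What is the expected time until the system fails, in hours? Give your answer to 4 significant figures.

The first failure time is exponential with rate Σλ_i = 1/1410 + 1/1970 + 1/1100 + 1/130 = 0.00981823 per hour.
E[min] = 1/Σλ = 1/0.00981823 = 101.851 hours.

101.9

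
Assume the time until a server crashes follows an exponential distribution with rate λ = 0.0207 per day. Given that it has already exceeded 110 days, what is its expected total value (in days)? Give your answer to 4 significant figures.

158.3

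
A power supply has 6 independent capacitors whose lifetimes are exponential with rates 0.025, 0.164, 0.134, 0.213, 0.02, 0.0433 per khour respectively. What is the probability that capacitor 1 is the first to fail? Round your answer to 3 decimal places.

0.042

The time to first failure is exponential with rate Σλ = 0.025 + 0.164 + 0.134 + 0.213 + 0.02 + 0.0433 = 0.5993.
P(capacitor 1 first) = λ_1/Σλ = 0.025/0.5993 ≈ 0.042.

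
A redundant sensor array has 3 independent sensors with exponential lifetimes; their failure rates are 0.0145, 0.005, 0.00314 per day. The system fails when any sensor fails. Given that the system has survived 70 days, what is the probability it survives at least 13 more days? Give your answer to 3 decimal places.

0.745

Time to first failure ~ Exp(Σλ) with Σλ = 0.02264.
By memorylessness, P(T > 70+13 | T > 70) = P(T > 13) = e^(−0.02264·13) ≈ 0.745.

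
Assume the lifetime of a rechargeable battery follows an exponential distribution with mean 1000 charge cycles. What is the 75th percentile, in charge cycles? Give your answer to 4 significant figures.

The rate is λ = 1/1000 = 0.001 per charge cycle.
Set 1 − e^(−λt) = 0.75, so t = −ln(0.25)/λ = 1.3863/0.001 ≈ 1386.29 charge cycles.

1386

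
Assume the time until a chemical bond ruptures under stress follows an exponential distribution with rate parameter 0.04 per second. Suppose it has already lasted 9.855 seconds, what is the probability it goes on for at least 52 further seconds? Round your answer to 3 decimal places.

0.125

P(X > s+t | X > s) = e^(−λ(s+t))/e^(−λs) = e^(−λt), independent of s = 9.855.
P(X > 52) = e^(−2.08) ≈ 0.125.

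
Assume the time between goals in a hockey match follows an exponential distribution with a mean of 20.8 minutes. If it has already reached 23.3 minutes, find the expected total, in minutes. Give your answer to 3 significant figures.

The rate is λ = 1/20.8 = 0.0480769 per minute.
By memorylessness, E[X | X > 23.3] = 23.3 + 1/λ = 23.3 + 20.8 = 44.1 minutes.

44.1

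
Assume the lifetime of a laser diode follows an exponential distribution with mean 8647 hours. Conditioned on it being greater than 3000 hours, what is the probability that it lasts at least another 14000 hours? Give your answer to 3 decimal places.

0.198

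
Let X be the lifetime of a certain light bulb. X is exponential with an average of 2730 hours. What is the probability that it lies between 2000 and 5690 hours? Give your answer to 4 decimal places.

0.3563

The rate is λ = 1/2730 = 0.0003663 per hour.
P(2000 < X < 5690) = e^(−λ·2000) − e^(−λ·5690) = 0.48066 − 0.12440 ≈ 0.3563.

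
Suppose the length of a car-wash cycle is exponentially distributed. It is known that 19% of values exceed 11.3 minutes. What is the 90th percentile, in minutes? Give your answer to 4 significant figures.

15.67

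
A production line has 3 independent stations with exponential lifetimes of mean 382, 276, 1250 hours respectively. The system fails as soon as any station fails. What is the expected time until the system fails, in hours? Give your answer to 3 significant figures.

The first failure time is exponential with rate Σλ_i = 1/382 + 1/276 + 1/1250 = 0.00704099 per hour.
E[min] = 1/Σλ = 1/0.00704099 = 142.025 hours.

142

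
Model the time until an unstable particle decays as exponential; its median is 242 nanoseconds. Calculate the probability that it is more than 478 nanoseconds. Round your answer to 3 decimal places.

0.254

For an exponential, median = ln(2)/λ, so λ = ln 2 / 242 = 0.00286424 per nanosecond.
P(X > 478) = e^(−λ·478) = e^(−1.3691) ≈ 0.254.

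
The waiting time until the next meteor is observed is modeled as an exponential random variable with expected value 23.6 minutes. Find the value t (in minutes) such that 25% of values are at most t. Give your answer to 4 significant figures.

6.789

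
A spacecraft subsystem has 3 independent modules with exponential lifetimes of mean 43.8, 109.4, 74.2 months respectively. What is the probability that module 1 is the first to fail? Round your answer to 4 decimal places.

Rates: λ_i = 1/mean_i → 0.0228311, 0.00914077, 0.0134771; Σλ = 0.0454489.
P(module 1 first) = λ_1/Σλ = 0.0228311/0.0454489 ≈ 0.5023.

0.5023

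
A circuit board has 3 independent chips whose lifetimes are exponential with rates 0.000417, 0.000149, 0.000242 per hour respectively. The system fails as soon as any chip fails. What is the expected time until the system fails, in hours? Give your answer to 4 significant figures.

The time to first failure is exponential with rate Σλ = 0.000417 + 0.000149 + 0.000242 = 0.000808.
E[min] = 1/Σλ = 1/0.000808 = 1237.62 hours.

1238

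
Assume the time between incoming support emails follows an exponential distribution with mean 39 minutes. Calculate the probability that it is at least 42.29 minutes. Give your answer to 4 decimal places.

0.3381

The rate is λ = 1/39 = 0.025641 per minute.
P(X > 42.29) = e^(−λ·42.29) = e^(−1.0844) ≈ 0.3381.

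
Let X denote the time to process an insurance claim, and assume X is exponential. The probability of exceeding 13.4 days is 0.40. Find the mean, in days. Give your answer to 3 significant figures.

14.6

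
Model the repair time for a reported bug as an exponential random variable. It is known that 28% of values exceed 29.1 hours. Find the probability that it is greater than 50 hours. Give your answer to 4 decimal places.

0.1122

e^(−λ·29.1) = 0.28 ⇒ λ = −ln(0.28)/29.1 = 0.0437445.
P(X > 50) = e^(−0.0437445·50) = e^(−2.1872) ≈ 0.1122.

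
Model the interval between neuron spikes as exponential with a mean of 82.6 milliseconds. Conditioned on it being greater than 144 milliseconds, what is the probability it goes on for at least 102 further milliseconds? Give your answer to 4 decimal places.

The rate is λ = 1/82.6 = 0.0121065 per millisecond.
P(X > s+t | X > s) = e^(−λ(s+t))/e^(−λs) = e^(−λt), independent of s = 144.
P(X > 102) = e^(−1.2349) ≈ 0.2909.

0.2909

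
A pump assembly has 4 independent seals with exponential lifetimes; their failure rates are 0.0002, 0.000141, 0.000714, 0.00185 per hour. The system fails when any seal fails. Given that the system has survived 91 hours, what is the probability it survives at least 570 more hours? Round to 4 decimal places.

0.1909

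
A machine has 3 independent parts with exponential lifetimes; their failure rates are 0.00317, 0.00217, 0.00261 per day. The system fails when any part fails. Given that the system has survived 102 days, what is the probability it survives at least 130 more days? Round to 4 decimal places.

0.3558

Time to first failure ~ Exp(Σλ) with Σλ = 0.00795.
By memorylessness, P(T > 102+130 | T > 102) = P(T > 130) = e^(−0.00795·130) ≈ 0.3558.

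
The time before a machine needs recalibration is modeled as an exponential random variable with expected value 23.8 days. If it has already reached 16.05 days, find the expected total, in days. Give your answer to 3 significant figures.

39.9

The rate is λ = 1/23.8 = 0.0420168 per day.
By memorylessness, E[X | X > 16.05] = 16.05 + 1/λ = 16.05 + 23.8 = 39.85 days.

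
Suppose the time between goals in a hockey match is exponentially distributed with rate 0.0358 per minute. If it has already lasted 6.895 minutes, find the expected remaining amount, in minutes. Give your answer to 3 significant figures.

By memorylessness, the remaining amount past any threshold is again Exp(λ) with mean 1/λ = 27.933 minutes.

27.9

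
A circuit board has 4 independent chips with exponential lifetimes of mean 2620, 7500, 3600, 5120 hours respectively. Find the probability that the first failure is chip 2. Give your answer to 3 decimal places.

0.135

Rates: λ_i = 1/mean_i → 0.000381679, 0.000133333, 0.000277778, 0.000195313; Σλ = 0.000988103.
P(chip 2 first) = λ_2/Σλ = 0.000133333/0.000988103 ≈ 0.135.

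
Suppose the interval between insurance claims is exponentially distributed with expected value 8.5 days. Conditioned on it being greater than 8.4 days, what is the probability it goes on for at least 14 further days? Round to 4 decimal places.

0.1926

The rate is λ = 1/8.5 = 0.117647 per day.
P(X > s+t | X > s) = e^(−λ(s+t))/e^(−λs) = e^(−λt), independent of s = 8.4.
P(X > 14) = e^(−1.6471) ≈ 0.1926.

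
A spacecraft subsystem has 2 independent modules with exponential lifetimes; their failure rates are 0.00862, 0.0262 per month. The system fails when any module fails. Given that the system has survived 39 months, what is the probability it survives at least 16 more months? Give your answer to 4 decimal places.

0.5729

Time to first failure ~ Exp(Σλ) with Σλ = 0.03482.
By memorylessness, P(T > 39+16 | T > 39) = P(T > 16) = e^(−0.03482·16) ≈ 0.5729.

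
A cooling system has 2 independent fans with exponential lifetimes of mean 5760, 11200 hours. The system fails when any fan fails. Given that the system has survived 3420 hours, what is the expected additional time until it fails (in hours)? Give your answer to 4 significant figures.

3804

First-failure rate Σλ = 1/5760 + 1/11200 = 0.000262897.
By memorylessness the expected residual is 1/Σλ = 3803.77 hours, regardless of the 3420 already elapsed.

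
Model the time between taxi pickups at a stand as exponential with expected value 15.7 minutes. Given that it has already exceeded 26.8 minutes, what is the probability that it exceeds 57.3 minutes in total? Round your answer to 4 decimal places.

0.1433

The rate is λ = 1/15.7 = 0.0636943 per minute.
By the memoryless property, P(X > 26.8+30.5 | X > 26.8) = P(X > 30.5).
P(X > 30.5) = e^(−1.9427) ≈ 0.1433.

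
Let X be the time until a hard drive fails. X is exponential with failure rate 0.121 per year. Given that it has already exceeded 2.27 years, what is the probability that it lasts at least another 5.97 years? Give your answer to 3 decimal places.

The exponential is memoryless, so the remaining time is again Exp(λ): the condition X > 2.27 is irrelevant.
P(X > 5.97) = e^(−0.72237) ≈ 0.486.

0.486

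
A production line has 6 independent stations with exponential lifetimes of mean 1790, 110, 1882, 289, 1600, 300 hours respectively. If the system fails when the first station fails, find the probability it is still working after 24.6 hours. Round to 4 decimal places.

0.6486

The first failure time is exponential with rate Σλ_i = 1/1790 + 1/110 + 1/1882 + 1/289 + 1/1600 + 1/300 = 0.0175995 per hour.
P(min > 24.6) = e^(−0.0175995·24.6) = e^(−0.43295) ≈ 0.6486.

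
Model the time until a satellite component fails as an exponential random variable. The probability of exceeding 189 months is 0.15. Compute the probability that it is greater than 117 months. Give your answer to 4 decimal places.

e^(−λ·189) = 0.15 ⇒ λ = −ln(0.15)/189 = 0.0100377.
P(X > 117) = e^(−0.0100377·117) = e^(−1.1744) ≈ 0.3090.

0.3090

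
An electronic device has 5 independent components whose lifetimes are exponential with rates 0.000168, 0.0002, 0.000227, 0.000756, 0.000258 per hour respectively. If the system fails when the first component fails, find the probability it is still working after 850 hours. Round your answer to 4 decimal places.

The time to first failure is exponential with rate Σλ = 0.000168 + 0.0002 + 0.000227 + 0.000756 + 0.000258 = 0.001609.
P(min > 850) = e^(−0.001609·850) = e^(−1.3677) ≈ 0.2547.

0.2547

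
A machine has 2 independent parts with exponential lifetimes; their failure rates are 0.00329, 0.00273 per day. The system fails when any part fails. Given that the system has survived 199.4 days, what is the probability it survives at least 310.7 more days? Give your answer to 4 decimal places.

0.1541

Time to first failure ~ Exp(Σλ) with Σλ = 0.00602.
By memorylessness, P(T > 199.4+310.7 | T > 199.4) = P(T > 310.7) = e^(−0.00602·310.7) ≈ 0.1541.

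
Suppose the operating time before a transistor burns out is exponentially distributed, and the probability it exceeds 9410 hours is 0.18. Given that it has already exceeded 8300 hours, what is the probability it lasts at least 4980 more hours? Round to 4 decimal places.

0.4035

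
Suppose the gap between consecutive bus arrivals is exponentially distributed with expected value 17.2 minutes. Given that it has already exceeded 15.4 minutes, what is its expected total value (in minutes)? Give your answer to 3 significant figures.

The rate is λ = 1/17.2 = 0.0581395 per minute.
By memorylessness, E[X | X > 15.4] = 15.4 + 1/λ = 15.4 + 17.2 = 32.6 minutes.

32.6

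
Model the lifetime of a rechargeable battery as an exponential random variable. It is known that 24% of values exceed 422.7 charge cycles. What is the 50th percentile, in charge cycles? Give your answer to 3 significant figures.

205

e^(−λ·422.7) = 0.24 ⇒ λ = −ln(0.24)/422.7 = 0.00337619.
50th percentile: 1 − e^(−λt) = 0.5, t = −ln(0.5)/λ = 205.304 charge cycles.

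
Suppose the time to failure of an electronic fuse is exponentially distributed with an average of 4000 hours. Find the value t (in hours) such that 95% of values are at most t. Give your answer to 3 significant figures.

12000

The rate is λ = 1/4000 = 0.00025 per hour.
Set 1 − e^(−λt) = 0.95, so t = −ln(0.05)/λ = 2.9957/0.00025 ≈ 11982.9 hours.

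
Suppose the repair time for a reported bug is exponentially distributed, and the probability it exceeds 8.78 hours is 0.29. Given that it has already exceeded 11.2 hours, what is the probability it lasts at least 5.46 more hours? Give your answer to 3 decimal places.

From e^(−λ·8.78) = 0.29, λ = −ln(0.29)/8.78 = 0.140988.
Memoryless: P(X > 11.2+5.46 | X > 11.2) = P(X > 5.46) = e^(−0.140988·5.46) ≈ 0.463.

0.463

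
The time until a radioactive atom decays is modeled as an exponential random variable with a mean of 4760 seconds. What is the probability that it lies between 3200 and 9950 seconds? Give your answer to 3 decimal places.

0.387

The rate is λ = 1/4760 = 0.000210084 per second.
P(3200 < X < 9950) = e^(−λ·3200) − e^(−λ·9950) = 0.51055 − 0.12365 ≈ 0.387.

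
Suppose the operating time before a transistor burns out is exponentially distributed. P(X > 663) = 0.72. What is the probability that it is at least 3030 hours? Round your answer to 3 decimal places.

e^(−λ·663) = 0.72 ⇒ λ = −ln(0.72)/663 = 0.000495481.
P(X > 3030) = e^(−0.000495481·3030) = e^(−1.5013) ≈ 0.223.

0.223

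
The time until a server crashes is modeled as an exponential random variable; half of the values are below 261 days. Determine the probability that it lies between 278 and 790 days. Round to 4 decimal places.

0.3552

For an exponential, median = ln(2)/λ, so λ = ln 2 / 261 = 0.00265574 per day.
P(278 < X < 790) = e^(−λ·278) − e^(−λ·790) = 0.47793 − 0.12270 ≈ 0.3552.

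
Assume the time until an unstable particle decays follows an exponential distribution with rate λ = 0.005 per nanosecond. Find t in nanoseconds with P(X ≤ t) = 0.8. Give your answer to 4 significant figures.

Set 1 − e^(−λt) = 0.8, so t = −ln(0.2)/λ = 1.6094/0.005 ≈ 321.888 nanoseconds.

321.9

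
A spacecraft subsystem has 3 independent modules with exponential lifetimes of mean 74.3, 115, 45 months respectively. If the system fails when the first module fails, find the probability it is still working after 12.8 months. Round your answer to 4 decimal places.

The first failure time is exponential with rate Σλ_i = 1/74.3 + 1/115 + 1/45 = 0.0443768 per month.
P(min > 12.8) = e^(−0.0443768·12.8) = e^(−0.56802) ≈ 0.5666.

0.5666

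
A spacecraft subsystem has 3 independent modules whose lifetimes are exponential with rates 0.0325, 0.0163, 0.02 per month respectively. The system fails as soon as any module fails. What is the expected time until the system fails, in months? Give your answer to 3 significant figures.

14.5

The time to first failure is exponential with rate Σλ = 0.0325 + 0.0163 + 0.02 = 0.0688.
E[min] = 1/Σλ = 1/0.0688 = 14.5349 months.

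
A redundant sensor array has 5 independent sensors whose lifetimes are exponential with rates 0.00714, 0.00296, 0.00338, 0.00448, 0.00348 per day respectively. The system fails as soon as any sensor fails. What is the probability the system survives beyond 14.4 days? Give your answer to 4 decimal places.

0.7344

The time to first failure is exponential with rate Σλ = 0.00714 + 0.00296 + 0.00338 + 0.00448 + 0.00348 = 0.02144.
P(min > 14.4) = e^(−0.02144·14.4) = e^(−0.30874) ≈ 0.7344.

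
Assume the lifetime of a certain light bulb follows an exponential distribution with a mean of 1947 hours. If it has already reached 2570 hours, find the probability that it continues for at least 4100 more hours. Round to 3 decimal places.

0.122

The rate is λ = 1/1947 = 0.000513611 per hour.
The exponential is memoryless, so the remaining time is again Exp(λ): the condition X > 2570 is irrelevant.
P(X > 4100) = e^(−2.1058) ≈ 0.122.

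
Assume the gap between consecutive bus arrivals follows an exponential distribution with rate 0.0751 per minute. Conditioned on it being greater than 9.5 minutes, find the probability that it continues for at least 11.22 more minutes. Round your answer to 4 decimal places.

By the memoryless property, P(X > 9.5+11.22 | X > 9.5) = P(X > 11.22).
P(X > 11.22) = e^(−0.84262) ≈ 0.4306.

0.4306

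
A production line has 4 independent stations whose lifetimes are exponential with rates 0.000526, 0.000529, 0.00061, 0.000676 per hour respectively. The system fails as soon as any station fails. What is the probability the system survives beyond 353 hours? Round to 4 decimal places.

0.4376

The time to first failure is exponential with rate Σλ = 0.000526 + 0.000529 + 0.00061 + 0.000676 = 0.002341.
P(min > 353) = e^(−0.002341·353) = e^(−0.82637) ≈ 0.4376.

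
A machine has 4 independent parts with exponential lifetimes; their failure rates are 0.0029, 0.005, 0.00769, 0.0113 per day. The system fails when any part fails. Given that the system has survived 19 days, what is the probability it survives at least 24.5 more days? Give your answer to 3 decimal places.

Time to first failure ~ Exp(Σλ) with Σλ = 0.02689.
By memorylessness, P(T > 19+24.5 | T > 19) = P(T > 24.5) = e^(−0.02689·24.5) ≈ 0.517.

0.517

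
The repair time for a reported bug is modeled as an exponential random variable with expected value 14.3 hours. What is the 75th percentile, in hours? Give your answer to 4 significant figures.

The rate is λ = 1/14.3 = 0.0699301 per hour.
Set 1 − e^(−λt) = 0.75, so t = −ln(0.25)/λ = 1.3863/0.0699301 ≈ 19.824 hours.

19.82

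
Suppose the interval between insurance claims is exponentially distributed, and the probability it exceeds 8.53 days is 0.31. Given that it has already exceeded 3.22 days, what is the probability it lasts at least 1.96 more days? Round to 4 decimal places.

0.7641

From e^(−λ·8.53) = 0.31, λ = −ln(0.31)/8.53 = 0.137302.
Memoryless: P(X > 3.22+1.96 | X > 3.22) = P(X > 1.96) = e^(−0.137302·1.96) ≈ 0.7641.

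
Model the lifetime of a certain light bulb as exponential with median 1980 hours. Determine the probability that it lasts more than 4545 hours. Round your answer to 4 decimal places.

0.2037

For an exponential, median = ln(2)/λ, so λ = ln 2 / 1980 = 0.000350074 per hour.
P(X > 4545) = e^(−λ·4545) = e^(−1.5911) ≈ 0.2037.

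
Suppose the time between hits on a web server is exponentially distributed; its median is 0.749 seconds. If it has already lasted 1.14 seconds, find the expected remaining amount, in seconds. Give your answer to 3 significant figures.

For an exponential, median = ln(2)/λ, so λ = ln 2 / 0.749 = 0.92543 per second.
By memorylessness, the remaining amount past any threshold is again Exp(λ) with mean 1/λ = 1.08058 seconds.

1.08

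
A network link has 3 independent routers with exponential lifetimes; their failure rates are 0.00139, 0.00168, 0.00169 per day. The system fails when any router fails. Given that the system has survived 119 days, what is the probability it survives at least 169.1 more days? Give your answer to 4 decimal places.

0.4471

Time to first failure ~ Exp(Σλ) with Σλ = 0.00476.
By memorylessness, P(T > 119+169.1 | T > 119) = P(T > 169.1) = e^(−0.00476·169.1) ≈ 0.4471.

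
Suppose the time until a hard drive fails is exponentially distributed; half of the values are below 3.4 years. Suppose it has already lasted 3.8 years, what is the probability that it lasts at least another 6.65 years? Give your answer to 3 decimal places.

For an exponential, median = ln(2)/λ, so λ = ln 2 / 3.4 = 0.203867 per year.
The exponential is memoryless, so the remaining time is again Exp(λ): the condition X > 3.8 is irrelevant.
P(X > 6.65) = e^(−1.3557) ≈ 0.258.

0.258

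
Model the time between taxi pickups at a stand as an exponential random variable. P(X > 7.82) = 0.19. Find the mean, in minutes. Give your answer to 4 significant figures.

e^(−λ·7.82) = 0.19 ⇒ λ = −ln(0.19)/7.82 = 0.21237.
Mean = 1/λ = 4.70877 minutes.

4.709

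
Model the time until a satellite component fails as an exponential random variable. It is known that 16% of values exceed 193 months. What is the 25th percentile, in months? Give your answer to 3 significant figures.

30.3

e^(−λ·193) = 0.16 ⇒ λ = −ln(0.16)/193 = 0.00949524.
25th percentile: 1 − e^(−λt) = 0.25, t = −ln(0.75)/λ = 30.2975 months.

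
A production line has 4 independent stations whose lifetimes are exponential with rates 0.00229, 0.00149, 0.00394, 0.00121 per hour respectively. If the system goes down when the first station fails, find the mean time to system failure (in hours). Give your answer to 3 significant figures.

112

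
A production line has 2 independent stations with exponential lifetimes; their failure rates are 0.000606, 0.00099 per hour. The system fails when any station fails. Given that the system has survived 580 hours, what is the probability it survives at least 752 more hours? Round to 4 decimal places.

0.3011

Time to first failure ~ Exp(Σλ) with Σλ = 0.001596.
By memorylessness, P(T > 580+752 | T > 580) = P(T > 752) = e^(−0.001596·752) ≈ 0.3011.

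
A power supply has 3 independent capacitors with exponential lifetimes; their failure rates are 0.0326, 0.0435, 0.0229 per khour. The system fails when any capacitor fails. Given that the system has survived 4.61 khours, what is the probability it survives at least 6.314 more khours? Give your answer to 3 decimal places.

0.535

Time to first failure ~ Exp(Σλ) with Σλ = 0.099.
By memorylessness, P(T > 4.61+6.314 | T > 4.61) = P(T > 6.314) = e^(−0.099·6.314) ≈ 0.535.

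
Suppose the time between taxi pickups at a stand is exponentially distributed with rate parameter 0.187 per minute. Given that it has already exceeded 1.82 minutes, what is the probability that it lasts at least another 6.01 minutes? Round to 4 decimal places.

0.3250

The exponential is memoryless, so the remaining time is again Exp(λ): the condition X > 1.82 is irrelevant.
P(X > 6.01) = e^(−1.1239) ≈ 0.3250.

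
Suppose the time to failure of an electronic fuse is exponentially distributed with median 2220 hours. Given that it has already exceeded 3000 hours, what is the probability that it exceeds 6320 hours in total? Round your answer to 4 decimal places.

0.3547

For an exponential, median = ln(2)/λ, so λ = ln 2 / 2220 = 0.000312228 per hour.
By the memoryless property, P(X > 3000+3320 | X > 3000) = P(X > 3320).
P(X > 3320) = e^(−1.0366) ≈ 0.3547.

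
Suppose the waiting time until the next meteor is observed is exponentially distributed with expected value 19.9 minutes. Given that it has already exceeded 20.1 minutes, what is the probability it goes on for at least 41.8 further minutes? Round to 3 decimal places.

0.122

The rate is λ = 1/19.9 = 0.0502513 per minute.
P(X > s+t | X > s) = e^(−λ(s+t))/e^(−λs) = e^(−λt), independent of s = 20.1.
P(X > 41.8) = e^(−2.1005) ≈ 0.122.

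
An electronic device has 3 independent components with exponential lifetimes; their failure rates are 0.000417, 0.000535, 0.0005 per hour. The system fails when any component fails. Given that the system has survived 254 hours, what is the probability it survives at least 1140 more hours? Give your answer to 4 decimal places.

0.1910

Time to first failure ~ Exp(Σλ) with Σλ = 0.001452.
By memorylessness, P(T > 254+1140 | T > 254) = P(T > 1140) = e^(−0.001452·1140) ≈ 0.1910.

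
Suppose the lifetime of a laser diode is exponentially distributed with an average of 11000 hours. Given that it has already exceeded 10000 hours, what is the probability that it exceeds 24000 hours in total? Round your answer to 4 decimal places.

0.2801

The rate is λ = 1/11000 = 0.0000909091 per hour.
The exponential is memoryless, so the remaining time is again Exp(λ): the condition X > 10000 is irrelevant.
P(X > 14000) = e^(−1.2727) ≈ 0.2801.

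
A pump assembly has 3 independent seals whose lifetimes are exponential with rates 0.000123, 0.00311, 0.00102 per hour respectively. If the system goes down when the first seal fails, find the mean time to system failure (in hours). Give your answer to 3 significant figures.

235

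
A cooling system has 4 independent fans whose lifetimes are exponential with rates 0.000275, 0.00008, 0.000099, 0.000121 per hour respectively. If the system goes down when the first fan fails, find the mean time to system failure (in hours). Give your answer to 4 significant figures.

1739

The time to first failure is exponential with rate Σλ = 0.000275 + 0.00008 + 0.000099 + 0.000121 = 0.000575.
E[min] = 1/Σλ = 1/0.000575 = 1739.13 hours.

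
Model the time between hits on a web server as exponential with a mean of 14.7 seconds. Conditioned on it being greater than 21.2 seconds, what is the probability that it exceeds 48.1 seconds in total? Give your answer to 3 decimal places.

The rate is λ = 1/14.7 = 0.0680272 per second.
By the memoryless property, P(X > 21.2+26.9 | X > 21.2) = P(X > 26.9).
P(X > 26.9) = e^(−1.8299) ≈ 0.160.

0.160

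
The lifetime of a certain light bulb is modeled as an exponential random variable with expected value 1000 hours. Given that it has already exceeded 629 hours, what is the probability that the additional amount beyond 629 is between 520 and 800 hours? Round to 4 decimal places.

0.1452

The rate is λ = 1/1000 = 0.001 per hour.
Memoryless: the residual past 629 is again Exp(λ).
P(520 < residual < 800) = e^(−λ·520) − e^(−λ·800) = 0.59452 − 0.44933 ≈ 0.1452.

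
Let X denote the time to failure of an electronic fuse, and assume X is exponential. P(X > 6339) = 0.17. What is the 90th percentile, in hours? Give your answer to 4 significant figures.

8237

e^(−λ·6339) = 0.17 ⇒ λ = −ln(0.17)/6339 = 0.000279533.
90th percentile: 1 − e^(−λt) = 0.9, t = −ln(0.1)/λ = 8237.27 hours.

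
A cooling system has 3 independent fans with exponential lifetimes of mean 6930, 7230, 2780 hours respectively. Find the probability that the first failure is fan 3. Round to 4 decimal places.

0.5600

Rates: λ_i = 1/mean_i → 0.0001443, 0.000138313, 0.000359712; Σλ = 0.000642325.
P(fan 3 first) = λ_3/Σλ = 0.000359712/0.000642325 ≈ 0.5600.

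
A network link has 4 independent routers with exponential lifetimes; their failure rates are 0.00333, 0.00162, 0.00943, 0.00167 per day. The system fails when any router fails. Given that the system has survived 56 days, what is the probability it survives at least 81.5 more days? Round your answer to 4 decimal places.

Time to first failure ~ Exp(Σλ) with Σλ = 0.01605.
By memorylessness, P(T > 56+81.5 | T > 56) = P(T > 81.5) = e^(−0.01605·81.5) ≈ 0.2703.

0.2703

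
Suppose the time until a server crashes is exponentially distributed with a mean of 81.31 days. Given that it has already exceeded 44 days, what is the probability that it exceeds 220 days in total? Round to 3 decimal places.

0.115

The rate is λ = 1/81.31 = 0.0122986 per day.
P(X > s+t | X > s) = e^(−λ(s+t))/e^(−λs) = e^(−λt), independent of s = 44.
P(X > 176) = e^(−2.1646) ≈ 0.115.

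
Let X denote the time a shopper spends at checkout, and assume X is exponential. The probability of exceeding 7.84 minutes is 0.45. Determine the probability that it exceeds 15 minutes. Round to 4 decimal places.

e^(−λ·7.84) = 0.45 ⇒ λ = −ln(0.45)/7.84 = 0.10185.
P(X > 15) = e^(−0.10185·15) = e^(−1.5278) ≈ 0.2170.

0.2170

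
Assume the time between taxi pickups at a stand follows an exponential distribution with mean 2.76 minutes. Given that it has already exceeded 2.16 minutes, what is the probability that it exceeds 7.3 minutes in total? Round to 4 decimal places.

0.1553

The rate is λ = 1/2.76 = 0.362319 per minute.
By the memoryless property, P(X > 2.16+5.14 | X > 2.16) = P(X > 5.14).
P(X > 5.14) = e^(−1.8623) ≈ 0.1553.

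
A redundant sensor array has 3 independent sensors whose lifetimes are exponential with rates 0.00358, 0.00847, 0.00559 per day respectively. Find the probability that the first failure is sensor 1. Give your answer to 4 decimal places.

The time to first failure is exponential with rate Σλ = 0.00358 + 0.00847 + 0.00559 = 0.01764.
P(sensor 1 first) = λ_1/Σλ = 0.00358/0.01764 ≈ 0.2029.

0.2029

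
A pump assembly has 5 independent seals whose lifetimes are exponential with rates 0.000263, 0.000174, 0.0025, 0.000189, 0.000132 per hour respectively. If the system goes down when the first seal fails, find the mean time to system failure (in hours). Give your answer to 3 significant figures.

The time to first failure is exponential with rate Σλ = 0.000263 + 0.000174 + 0.0025 + 0.000189 + 0.000132 = 0.003258.
E[min] = 1/Σλ = 1/0.003258 = 306.937 hours.

307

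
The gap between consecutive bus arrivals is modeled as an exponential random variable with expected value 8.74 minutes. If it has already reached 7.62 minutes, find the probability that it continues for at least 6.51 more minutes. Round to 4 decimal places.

0.4748

The rate is λ = 1/8.74 = 0.114416 per minute.
By the memoryless property, P(X > 7.62+6.51 | X > 7.62) = P(X > 6.51).
P(X > 6.51) = e^(−0.74485) ≈ 0.4748.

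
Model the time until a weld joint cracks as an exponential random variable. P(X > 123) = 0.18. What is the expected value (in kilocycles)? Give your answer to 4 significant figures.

71.73

e^(−λ·123) = 0.18 ⇒ λ = −ln(0.18)/123 = 0.0139415.
Mean = 1/λ = 71.7285 kilocycles.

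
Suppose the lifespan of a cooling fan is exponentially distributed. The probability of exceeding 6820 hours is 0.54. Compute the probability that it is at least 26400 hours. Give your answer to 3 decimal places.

0.092

e^(−λ·6820) = 0.54 ⇒ λ = −ln(0.54)/6820 = 0.0000903499.
P(X > 26400) = e^(−0.0000903499·26400) = e^(−2.3852) ≈ 0.092.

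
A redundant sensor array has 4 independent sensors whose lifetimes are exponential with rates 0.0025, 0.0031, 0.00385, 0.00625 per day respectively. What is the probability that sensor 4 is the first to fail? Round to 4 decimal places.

0.3981

The time to first failure is exponential with rate Σλ = 0.0025 + 0.0031 + 0.00385 + 0.00625 = 0.0157.
P(sensor 4 first) = λ_4/Σλ = 0.00625/0.0157 ≈ 0.3981.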